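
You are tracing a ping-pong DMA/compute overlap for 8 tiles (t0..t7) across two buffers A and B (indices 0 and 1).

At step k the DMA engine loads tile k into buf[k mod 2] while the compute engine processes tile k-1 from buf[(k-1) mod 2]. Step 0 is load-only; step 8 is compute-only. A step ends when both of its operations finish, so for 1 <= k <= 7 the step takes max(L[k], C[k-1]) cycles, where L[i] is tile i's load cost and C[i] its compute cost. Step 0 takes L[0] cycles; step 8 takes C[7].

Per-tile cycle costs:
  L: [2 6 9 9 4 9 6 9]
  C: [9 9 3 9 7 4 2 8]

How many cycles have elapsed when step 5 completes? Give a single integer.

end_cycle[5] = 47

  0. 2=2c; end=2; A:t0 B:-
  1. max(6,9)=9c; end=11; A:t0 B:t1
  2. max(9,9)=9c; end=20; A:t2 B:t1
  3. max(9,3)=9c; end=29; A:t2 B:t3
  4. max(4,9)=9c; end=38; A:t4 B:t3
  5. max(9,7)=9c; end=47; A:t4 B:t5
  6. max(6,4)=6c; end=53; A:t6 B:t5
  7. max(9,2)=9c; end=62; A:t6 B:t7
  8. 8=8c; end=70; A:t6 B:t7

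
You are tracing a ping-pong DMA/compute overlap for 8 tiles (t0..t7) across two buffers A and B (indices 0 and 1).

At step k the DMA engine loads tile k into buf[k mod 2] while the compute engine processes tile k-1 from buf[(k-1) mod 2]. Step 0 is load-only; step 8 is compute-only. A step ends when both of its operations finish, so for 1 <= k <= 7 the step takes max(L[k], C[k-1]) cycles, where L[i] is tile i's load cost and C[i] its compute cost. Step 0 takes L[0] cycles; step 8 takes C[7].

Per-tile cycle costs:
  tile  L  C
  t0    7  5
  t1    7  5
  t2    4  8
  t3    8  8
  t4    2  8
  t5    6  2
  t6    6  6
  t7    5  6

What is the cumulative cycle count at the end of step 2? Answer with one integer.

[0] DMA t0→A (7c) ∥ CU idle ⇒ 7c, clock 7
[1] DMA t1→B (7c) ∥ CU A:t0 (5c) ⇒ 7c, clock 14
[2] DMA t2→A (4c) ∥ CU B:t1 (5c) ⇒ 5c, clock 19
[3] DMA t3→B (8c) ∥ CU A:t2 (8c) ⇒ 8c, clock 27
[4] DMA t4→A (2c) ∥ CU B:t3 (8c) ⇒ 8c, clock 35
[5] DMA t5→B (6c) ∥ CU A:t4 (8c) ⇒ 8c, clock 43
[6] DMA t6→A (6c) ∥ CU B:t5 (2c) ⇒ 6c, clock 49
[7] DMA t7→B (5c) ∥ CU A:t6 (6c) ⇒ 6c, clock 55
[8] DMA idle ∥ CU B:t7 (6c) ⇒ 6c, clock 61

end_cycle[2] = 19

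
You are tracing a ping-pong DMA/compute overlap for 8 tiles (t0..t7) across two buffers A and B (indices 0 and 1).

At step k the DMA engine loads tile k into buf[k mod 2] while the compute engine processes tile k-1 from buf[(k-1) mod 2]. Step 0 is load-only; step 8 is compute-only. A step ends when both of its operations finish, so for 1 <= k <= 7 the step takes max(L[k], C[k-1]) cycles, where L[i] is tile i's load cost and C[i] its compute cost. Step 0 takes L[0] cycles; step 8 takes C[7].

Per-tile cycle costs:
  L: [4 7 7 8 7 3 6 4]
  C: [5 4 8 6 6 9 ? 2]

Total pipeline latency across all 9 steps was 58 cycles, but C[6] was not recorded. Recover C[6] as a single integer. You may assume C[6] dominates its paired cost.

C[6] = 8

step 0 = dur = L[0]=4 = 4
step 1 = dur = max(L[1]=7, C[0]=5) = 7
step 2 = dur = max(L[2]=7, C[1]=4) = 7
step 3 = dur = max(L[3]=8, C[2]=8) = 8
step 4 = dur = max(L[4]=7, C[3]=6) = 7
step 5 = dur = max(L[5]=3, C[4]=6) = 6
step 6 = dur = max(L[6]=6, C[5]=9) = 9
step 7 = dur = max(L[7]=4, C[6]=?) = C[6]  (unknown; binding)
step 8 = dur = C[7]=2 = 2
sum of known step durations = 50
dur[7] = total - known = 58 - 50 = 8
C[6] is the binding max in step 7, so C[6] = dur[7] = 8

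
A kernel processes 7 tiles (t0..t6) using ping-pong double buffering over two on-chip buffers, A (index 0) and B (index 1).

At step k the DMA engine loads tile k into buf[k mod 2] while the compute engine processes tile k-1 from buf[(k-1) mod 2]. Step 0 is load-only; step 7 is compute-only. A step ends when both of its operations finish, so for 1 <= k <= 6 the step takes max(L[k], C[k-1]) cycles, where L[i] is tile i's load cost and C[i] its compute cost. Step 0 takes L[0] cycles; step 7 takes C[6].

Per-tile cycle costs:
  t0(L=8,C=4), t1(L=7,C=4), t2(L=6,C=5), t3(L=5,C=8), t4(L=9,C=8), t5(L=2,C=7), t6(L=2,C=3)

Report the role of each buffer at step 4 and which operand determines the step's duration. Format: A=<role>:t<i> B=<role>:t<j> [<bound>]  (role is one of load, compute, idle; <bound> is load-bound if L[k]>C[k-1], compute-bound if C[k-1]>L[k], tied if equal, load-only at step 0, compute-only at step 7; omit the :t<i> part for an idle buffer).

step 4: A=load:t4 B=compute:t3 [load-bound]

[0] DMA t0→A (8c) ∥ CU idle ⇒ 8c, clock 8
[1] DMA t1→B (7c) ∥ CU A:t0 (4c) ⇒ 7c, clock 15
[2] DMA t2→A (6c) ∥ CU B:t1 (4c) ⇒ 6c, clock 21
[3] DMA t3→B (5c) ∥ CU A:t2 (5c) ⇒ 5c, clock 26
[4] DMA t4→A (9c) ∥ CU B:t3 (8c) ⇒ 9c, clock 35
[5] DMA t5→B (2c) ∥ CU A:t4 (8c) ⇒ 8c, clock 43
[6] DMA t6→A (2c) ∥ CU B:t5 (7c) ⇒ 7c, clock 50
[7] DMA idle ∥ CU A:t6 (3c) ⇒ 3c, clock 53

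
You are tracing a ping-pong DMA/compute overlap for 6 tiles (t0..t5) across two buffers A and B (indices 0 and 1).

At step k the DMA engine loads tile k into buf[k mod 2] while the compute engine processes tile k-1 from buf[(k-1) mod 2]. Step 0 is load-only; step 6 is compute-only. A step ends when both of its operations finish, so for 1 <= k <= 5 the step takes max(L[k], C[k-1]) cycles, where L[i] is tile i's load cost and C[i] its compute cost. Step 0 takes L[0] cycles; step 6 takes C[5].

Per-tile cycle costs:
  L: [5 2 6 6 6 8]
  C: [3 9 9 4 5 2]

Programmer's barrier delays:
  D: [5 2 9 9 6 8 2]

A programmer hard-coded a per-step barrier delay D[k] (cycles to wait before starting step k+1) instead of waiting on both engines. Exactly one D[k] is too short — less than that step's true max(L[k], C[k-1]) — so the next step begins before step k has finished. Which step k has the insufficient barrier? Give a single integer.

step 0: need L[0]=5 = 5; D[0]=5 ok
step 1: need max(L[1]=2,C[0]=3) = 3; D[1]=2 SHORT
step 2: need max(L[2]=6,C[1]=9) = 9; D[2]=9 ok
step 3: need max(L[3]=6,C[2]=9) = 9; D[3]=9 ok
step 4: need max(L[4]=6,C[3]=4) = 6; D[4]=6 ok
step 5: need max(L[5]=8,C[4]=5) = 8; D[5]=8 ok
step 6: need C[5]=2 = 2; D[6]=2 ok

hazard at step 1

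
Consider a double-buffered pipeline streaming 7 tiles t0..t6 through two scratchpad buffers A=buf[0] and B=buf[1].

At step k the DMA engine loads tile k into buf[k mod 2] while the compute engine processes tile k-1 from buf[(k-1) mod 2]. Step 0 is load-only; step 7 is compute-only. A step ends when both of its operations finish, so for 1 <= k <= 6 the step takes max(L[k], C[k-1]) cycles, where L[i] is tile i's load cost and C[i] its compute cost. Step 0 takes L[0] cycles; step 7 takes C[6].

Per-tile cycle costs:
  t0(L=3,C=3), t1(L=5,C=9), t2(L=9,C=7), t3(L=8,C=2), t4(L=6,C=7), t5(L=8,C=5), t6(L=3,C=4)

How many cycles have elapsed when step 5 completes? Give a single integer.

k=0 load=t0/3c comp=- wait=3 total=3
k=1 load=t1/5c comp=t0/3c wait=5 total=8
k=2 load=t2/9c comp=t1/9c wait=9 total=17
k=3 load=t3/8c comp=t2/7c wait=8 total=25
k=4 load=t4/6c comp=t3/2c wait=6 total=31
k=5 load=t5/8c comp=t4/7c wait=8 total=39
k=6 load=t6/3c comp=t5/5c wait=5 total=44
k=7 load=- comp=t6/4c wait=4 total=48

end_cycle[5] = 39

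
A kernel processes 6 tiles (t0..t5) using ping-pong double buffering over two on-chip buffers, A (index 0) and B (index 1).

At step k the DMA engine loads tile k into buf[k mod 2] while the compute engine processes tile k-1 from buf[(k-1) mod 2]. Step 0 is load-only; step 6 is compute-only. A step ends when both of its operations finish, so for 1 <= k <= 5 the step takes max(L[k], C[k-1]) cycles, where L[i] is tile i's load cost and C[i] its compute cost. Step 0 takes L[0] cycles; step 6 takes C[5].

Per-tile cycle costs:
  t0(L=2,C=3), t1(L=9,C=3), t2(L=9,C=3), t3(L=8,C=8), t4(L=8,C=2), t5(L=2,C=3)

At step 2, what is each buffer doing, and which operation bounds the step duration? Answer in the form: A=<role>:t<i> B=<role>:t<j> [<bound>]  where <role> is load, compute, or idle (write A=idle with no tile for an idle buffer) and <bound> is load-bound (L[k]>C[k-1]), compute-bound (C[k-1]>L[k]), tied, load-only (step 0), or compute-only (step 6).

step 0: L[0]=2 → dur=2, Σ=2 | A=load:t0 B=idle [load-only]
step 1: L[1]=9 C[0]=3 → dur=9, Σ=11 | A=compute:t0 B=load:t1 [load-bound]
step 2: L[2]=9 C[1]=3 → dur=9, Σ=20 | A=load:t2 B=compute:t1 [load-bound]
step 3: L[3]=8 C[2]=3 → dur=8, Σ=28 | A=compute:t2 B=load:t3 [load-bound]
step 4: L[4]=8 C[3]=8 → dur=8, Σ=36 | A=load:t4 B=compute:t3 [tied]
step 5: L[5]=2 C[4]=2 → dur=2, Σ=38 | A=compute:t4 B=load:t5 [tied]
step 6: C[5]=3 → dur=3, Σ=41 | A=idle B=compute:t5 [compute-only]

step 2: A=load:t2 B=compute:t1 [load-bound]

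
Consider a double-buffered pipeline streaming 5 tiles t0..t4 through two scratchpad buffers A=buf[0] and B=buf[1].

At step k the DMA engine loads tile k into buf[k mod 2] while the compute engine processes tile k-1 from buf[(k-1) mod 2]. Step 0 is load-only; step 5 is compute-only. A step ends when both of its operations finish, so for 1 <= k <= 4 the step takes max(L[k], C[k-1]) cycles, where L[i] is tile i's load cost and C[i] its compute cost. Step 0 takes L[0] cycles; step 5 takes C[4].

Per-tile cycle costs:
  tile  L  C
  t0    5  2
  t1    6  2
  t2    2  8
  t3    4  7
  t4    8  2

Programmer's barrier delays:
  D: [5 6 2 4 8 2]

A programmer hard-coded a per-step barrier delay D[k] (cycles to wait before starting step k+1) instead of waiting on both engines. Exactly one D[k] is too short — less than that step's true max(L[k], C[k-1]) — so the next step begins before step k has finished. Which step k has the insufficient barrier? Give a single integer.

hazard at step 3

k=0 barrier L[0]=5→5c, D[0]=5 ok
k=1 barrier max(L[1]=6,C[0]=2)→6c, D[1]=6 ok
k=2 barrier max(L[2]=2,C[1]=2)→2c, D[2]=2 ok
k=3 barrier max(L[3]=4,C[2]=8)→8c, D[3]=4 SHORT
k=4 barrier max(L[4]=8,C[3]=7)→8c, D[4]=8 ok
k=5 barrier C[4]=2→2c, D[5]=2 ok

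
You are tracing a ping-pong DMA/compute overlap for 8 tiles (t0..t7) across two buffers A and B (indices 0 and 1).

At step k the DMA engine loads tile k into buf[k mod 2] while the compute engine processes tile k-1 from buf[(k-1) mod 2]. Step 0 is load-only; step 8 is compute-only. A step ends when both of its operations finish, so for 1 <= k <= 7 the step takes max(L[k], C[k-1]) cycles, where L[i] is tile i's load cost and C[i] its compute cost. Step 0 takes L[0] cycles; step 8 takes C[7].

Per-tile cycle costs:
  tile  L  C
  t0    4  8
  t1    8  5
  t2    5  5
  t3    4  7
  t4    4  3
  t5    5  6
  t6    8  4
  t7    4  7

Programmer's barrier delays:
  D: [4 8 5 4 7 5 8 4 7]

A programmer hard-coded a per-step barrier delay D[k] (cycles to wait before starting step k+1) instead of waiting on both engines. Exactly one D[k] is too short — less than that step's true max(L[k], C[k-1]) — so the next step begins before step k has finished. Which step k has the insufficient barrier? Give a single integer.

hazard at step 3

k=0 barrier L[0]=4→4c, D[0]=4 ok
k=1 barrier max(L[1]=8,C[0]=8)→8c, D[1]=8 ok
k=2 barrier max(L[2]=5,C[1]=5)→5c, D[2]=5 ok
k=3 barrier max(L[3]=4,C[2]=5)→5c, D[3]=4 SHORT
k=4 barrier max(L[4]=4,C[3]=7)→7c, D[4]=7 ok
k=5 barrier max(L[5]=5,C[4]=3)→5c, D[5]=5 ok
k=6 barrier max(L[6]=8,C[5]=6)→8c, D[6]=8 ok
k=7 barrier max(L[7]=4,C[6]=4)→4c, D[7]=4 ok
k=8 barrier C[7]=7→7c, D[8]=7 ok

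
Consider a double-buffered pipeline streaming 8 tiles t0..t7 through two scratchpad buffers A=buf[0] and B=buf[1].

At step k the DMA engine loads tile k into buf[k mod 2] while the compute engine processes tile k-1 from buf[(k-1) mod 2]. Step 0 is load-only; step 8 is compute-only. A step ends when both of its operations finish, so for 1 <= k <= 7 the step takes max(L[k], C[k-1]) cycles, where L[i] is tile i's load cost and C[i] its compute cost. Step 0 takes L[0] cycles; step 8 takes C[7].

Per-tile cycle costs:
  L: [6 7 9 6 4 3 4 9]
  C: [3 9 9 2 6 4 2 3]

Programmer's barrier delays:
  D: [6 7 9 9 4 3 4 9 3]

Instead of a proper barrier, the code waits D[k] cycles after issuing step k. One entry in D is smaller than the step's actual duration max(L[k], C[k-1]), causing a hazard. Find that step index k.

hazard at step 5

k=0 barrier L[0]=6→6c, D[0]=6 ok
k=1 barrier max(L[1]=7,C[0]=3)→7c, D[1]=7 ok
k=2 barrier max(L[2]=9,C[1]=9)→9c, D[2]=9 ok
k=3 barrier max(L[3]=6,C[2]=9)→9c, D[3]=9 ok
k=4 barrier max(L[4]=4,C[3]=2)→4c, D[4]=4 ok
k=5 barrier max(L[5]=3,C[4]=6)→6c, D[5]=3 SHORT
k=6 barrier max(L[6]=4,C[5]=4)→4c, D[6]=4 ok
k=7 barrier max(L[7]=9,C[6]=2)→9c, D[7]=9 ok
k=8 barrier C[7]=3→3c, D[8]=3 ok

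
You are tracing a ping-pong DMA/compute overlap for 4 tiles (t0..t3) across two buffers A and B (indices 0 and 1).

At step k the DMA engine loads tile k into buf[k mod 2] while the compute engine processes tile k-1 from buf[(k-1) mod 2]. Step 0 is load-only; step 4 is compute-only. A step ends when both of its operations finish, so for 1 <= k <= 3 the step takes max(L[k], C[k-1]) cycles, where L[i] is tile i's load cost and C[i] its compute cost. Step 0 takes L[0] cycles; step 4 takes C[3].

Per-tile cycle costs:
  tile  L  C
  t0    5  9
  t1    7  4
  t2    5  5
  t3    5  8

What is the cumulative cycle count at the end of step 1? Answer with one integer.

k=0 load=t0/5c comp=- wait=5 total=5
k=1 load=t1/7c comp=t0/9c wait=9 total=14
k=2 load=t2/5c comp=t1/4c wait=5 total=19
k=3 load=t3/5c comp=t2/5c wait=5 total=24
k=4 load=- comp=t3/8c wait=8 total=32

end_cycle[1] = 14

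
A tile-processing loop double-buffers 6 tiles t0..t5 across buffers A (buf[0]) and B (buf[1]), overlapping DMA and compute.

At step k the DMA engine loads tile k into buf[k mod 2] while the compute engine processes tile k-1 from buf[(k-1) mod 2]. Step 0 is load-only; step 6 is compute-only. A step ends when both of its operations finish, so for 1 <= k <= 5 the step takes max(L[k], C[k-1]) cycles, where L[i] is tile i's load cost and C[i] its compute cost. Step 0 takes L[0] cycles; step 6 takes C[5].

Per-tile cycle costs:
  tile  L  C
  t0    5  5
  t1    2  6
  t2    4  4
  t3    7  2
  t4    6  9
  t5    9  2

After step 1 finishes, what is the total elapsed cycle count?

end_cycle[1] = 10

[0] DMA t0→A (5c) ∥ CU idle ⇒ 5c, clock 5
[1] DMA t1→B (2c) ∥ CU A:t0 (5c) ⇒ 5c, clock 10
[2] DMA t2→A (4c) ∥ CU B:t1 (6c) ⇒ 6c, clock 16
[3] DMA t3→B (7c) ∥ CU A:t2 (4c) ⇒ 7c, clock 23
[4] DMA t4→A (6c) ∥ CU B:t3 (2c) ⇒ 6c, clock 29
[5] DMA t5→B (9c) ∥ CU A:t4 (9c) ⇒ 9c, clock 38
[6] DMA idle ∥ CU B:t5 (2c) ⇒ 2c, clock 40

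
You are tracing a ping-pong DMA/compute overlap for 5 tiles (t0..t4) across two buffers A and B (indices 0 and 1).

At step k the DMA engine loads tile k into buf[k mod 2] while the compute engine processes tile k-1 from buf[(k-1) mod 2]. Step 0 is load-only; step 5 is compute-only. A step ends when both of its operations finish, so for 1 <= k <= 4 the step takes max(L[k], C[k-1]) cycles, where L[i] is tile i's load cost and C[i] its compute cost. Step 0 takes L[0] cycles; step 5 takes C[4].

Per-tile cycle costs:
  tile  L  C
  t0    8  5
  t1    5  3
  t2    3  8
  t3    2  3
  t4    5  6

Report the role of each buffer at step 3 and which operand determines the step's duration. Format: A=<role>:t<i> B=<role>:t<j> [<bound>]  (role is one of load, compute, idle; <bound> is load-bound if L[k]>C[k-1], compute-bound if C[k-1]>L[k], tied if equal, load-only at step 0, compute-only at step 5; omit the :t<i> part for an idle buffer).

[0] DMA t0→A (8c) ∥ CU idle ⇒ 8c, clock 8
[1] DMA t1→B (5c) ∥ CU A:t0 (5c) ⇒ 5c, clock 13
[2] DMA t2→A (3c) ∥ CU B:t1 (3c) ⇒ 3c, clock 16
[3] DMA t3→B (2c) ∥ CU A:t2 (8c) ⇒ 8c, clock 24
[4] DMA t4→A (5c) ∥ CU B:t3 (3c) ⇒ 5c, clock 29
[5] DMA idle ∥ CU A:t4 (6c) ⇒ 6c, clock 35

step 3: A=compute:t2 B=load:t3 [compute-bound]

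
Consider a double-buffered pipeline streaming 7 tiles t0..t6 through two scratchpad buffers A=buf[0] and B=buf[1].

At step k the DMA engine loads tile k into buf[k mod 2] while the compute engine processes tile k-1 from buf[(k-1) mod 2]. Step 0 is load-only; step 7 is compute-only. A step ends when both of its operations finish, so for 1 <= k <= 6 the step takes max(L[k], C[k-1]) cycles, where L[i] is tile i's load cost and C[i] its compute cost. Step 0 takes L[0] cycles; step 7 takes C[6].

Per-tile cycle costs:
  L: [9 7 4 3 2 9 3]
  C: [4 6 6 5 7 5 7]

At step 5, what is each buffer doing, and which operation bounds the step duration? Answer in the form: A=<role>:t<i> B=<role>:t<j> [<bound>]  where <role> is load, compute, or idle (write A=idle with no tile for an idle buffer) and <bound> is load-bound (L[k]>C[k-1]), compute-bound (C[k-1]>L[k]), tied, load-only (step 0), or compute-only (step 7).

step 0: L[0]=9 → dur=9, Σ=9 | A=load:t0 B=idle [load-only]
step 1: L[1]=7 C[0]=4 → dur=7, Σ=16 | A=compute:t0 B=load:t1 [load-bound]
step 2: L[2]=4 C[1]=6 → dur=6, Σ=22 | A=load:t2 B=compute:t1 [compute-bound]
step 3: L[3]=3 C[2]=6 → dur=6, Σ=28 | A=compute:t2 B=load:t3 [compute-bound]
step 4: L[4]=2 C[3]=5 → dur=5, Σ=33 | A=load:t4 B=compute:t3 [compute-bound]
step 5: L[5]=9 C[4]=7 → dur=9, Σ=42 | A=compute:t4 B=load:t5 [load-bound]
step 6: L[6]=3 C[5]=5 → dur=5, Σ=47 | A=load:t6 B=compute:t5 [compute-bound]
step 7: C[6]=7 → dur=7, Σ=54 | A=compute:t6 B=idle [compute-only]

step 5: A=compute:t4 B=load:t5 [load-bound]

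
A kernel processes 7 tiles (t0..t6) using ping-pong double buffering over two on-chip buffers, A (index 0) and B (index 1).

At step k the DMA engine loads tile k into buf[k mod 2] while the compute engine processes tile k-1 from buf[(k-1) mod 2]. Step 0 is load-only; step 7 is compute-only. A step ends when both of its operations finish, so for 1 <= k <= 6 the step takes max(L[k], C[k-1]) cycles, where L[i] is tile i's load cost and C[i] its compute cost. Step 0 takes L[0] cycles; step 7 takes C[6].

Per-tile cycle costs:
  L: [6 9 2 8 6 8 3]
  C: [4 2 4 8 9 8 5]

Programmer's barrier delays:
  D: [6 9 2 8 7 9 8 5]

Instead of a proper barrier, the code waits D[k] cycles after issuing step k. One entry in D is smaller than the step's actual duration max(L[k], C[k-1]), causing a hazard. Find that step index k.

hazard at step 4

k=0 barrier L[0]=6→6c, D[0]=6 ok
k=1 barrier max(L[1]=9,C[0]=4)→9c, D[1]=9 ok
k=2 barrier max(L[2]=2,C[1]=2)→2c, D[2]=2 ok
k=3 barrier max(L[3]=8,C[2]=4)→8c, D[3]=8 ok
k=4 barrier max(L[4]=6,C[3]=8)→8c, D[4]=7 SHORT
k=5 barrier max(L[5]=8,C[4]=9)→9c, D[5]=9 ok
k=6 barrier max(L[6]=3,C[5]=8)→8c, D[6]=8 ok
k=7 barrier C[6]=5→5c, D[7]=5 ok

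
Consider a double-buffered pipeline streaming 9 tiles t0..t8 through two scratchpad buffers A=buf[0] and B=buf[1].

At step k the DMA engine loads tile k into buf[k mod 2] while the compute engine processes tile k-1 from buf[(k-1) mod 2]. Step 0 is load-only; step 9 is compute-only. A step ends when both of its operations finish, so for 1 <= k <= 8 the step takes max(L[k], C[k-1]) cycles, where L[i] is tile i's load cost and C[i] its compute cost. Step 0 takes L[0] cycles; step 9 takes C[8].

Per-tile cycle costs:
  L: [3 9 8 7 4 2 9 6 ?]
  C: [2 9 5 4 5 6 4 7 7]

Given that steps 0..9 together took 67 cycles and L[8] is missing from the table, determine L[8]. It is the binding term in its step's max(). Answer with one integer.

L[8] = 8

step 0 | dur = L[0]=3 = 3
step 1 | dur = max(L[1]=9, C[0]=2) = 9
step 2 | dur = max(L[2]=8, C[1]=9) = 9
step 3 | dur = max(L[3]=7, C[2]=5) = 7
step 4 | dur = max(L[4]=4, C[3]=4) = 4
step 5 | dur = max(L[5]=2, C[4]=5) = 5
step 6 | dur = max(L[6]=9, C[5]=6) = 9
step 7 | dur = max(L[7]=6, C[6]=4) = 6
step 8 | dur = max(L[8]=?, C[7]=7) = L[8]  (unknown; binding)
step 9 | dur = C[8]=7 = 7
sum of known step durations = 59
dur[8] = total - known = 67 - 59 = 8
L[8] is the binding max in step 8, so L[8] = dur[8] = 8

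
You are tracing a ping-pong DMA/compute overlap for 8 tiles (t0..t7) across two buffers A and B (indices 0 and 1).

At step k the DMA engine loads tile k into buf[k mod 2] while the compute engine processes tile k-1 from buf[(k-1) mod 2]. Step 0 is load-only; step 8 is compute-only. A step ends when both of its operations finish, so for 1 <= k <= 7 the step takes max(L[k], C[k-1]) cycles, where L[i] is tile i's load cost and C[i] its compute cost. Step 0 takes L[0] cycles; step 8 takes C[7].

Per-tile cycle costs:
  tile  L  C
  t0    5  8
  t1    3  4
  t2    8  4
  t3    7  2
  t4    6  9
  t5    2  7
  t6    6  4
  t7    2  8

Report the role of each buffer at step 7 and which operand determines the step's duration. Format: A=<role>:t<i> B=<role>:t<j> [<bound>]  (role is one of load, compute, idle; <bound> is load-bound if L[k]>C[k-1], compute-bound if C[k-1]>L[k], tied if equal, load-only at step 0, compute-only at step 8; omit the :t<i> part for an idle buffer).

k=0 load=t0/5c comp=- wait=5 total=5
k=1 load=t1/3c comp=t0/8c wait=8 total=13
k=2 load=t2/8c comp=t1/4c wait=8 total=21
k=3 load=t3/7c comp=t2/4c wait=7 total=28
k=4 load=t4/6c comp=t3/2c wait=6 total=34
k=5 load=t5/2c comp=t4/9c wait=9 total=43
k=6 load=t6/6c comp=t5/7c wait=7 total=50
k=7 load=t7/2c comp=t6/4c wait=4 total=54
k=8 load=- comp=t7/8c wait=8 total=62

step 7: A=compute:t6 B=load:t7 [compute-bound]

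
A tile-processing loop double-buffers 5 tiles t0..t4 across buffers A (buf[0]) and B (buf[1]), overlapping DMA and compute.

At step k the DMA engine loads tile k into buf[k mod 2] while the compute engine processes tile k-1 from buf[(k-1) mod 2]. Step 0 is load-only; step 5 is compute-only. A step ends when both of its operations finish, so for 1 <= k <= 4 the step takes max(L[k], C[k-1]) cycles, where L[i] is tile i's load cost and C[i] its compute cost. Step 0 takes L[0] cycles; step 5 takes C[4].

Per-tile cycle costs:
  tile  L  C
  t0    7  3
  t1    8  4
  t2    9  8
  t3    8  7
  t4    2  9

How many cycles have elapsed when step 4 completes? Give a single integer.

end_cycle[4] = 39

k=0 load=t0/7c comp=- wait=7 total=7
k=1 load=t1/8c comp=t0/3c wait=8 total=15
k=2 load=t2/9c comp=t1/4c wait=9 total=24
k=3 load=t3/8c comp=t2/8c wait=8 total=32
k=4 load=t4/2c comp=t3/7c wait=7 total=39
k=5 load=- comp=t4/9c wait=9 total=48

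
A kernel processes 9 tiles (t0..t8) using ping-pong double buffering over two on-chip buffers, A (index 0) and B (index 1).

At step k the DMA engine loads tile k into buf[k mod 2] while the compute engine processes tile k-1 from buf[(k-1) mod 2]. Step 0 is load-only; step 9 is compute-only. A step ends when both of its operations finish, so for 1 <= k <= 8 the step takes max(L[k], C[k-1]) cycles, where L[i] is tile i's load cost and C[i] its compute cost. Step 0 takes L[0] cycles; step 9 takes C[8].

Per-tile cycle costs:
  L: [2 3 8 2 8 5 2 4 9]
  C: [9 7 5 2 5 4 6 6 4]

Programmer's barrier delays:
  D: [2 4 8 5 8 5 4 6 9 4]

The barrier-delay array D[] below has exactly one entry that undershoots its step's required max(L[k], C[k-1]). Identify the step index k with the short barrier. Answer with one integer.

step 0: need L[0]=2 = 2; D[0]=2 ok
step 1: need max(L[1]=3,C[0]=9) = 9; D[1]=4 SHORT
step 2: need max(L[2]=8,C[1]=7) = 8; D[2]=8 ok
step 3: need max(L[3]=2,C[2]=5) = 5; D[3]=5 ok
step 4: need max(L[4]=8,C[3]=2) = 8; D[4]=8 ok
step 5: need max(L[5]=5,C[4]=5) = 5; D[5]=5 ok
step 6: need max(L[6]=2,C[5]=4) = 4; D[6]=4 ok
step 7: need max(L[7]=4,C[6]=6) = 6; D[7]=6 ok
step 8: need max(L[8]=9,C[7]=6) = 9; D[8]=9 ok
step 9: need C[8]=4 = 4; D[9]=4 ok

hazard at step 1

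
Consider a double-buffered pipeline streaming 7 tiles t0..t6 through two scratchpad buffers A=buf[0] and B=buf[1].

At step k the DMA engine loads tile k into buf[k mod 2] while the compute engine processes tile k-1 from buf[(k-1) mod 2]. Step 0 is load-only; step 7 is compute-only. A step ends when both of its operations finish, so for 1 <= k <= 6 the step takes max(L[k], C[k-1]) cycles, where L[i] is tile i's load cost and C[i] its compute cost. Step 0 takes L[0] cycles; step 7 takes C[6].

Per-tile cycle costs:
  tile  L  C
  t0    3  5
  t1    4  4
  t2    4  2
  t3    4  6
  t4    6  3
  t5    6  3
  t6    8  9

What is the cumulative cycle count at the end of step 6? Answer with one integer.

[0] DMA t0→A (3c) ∥ CU idle ⇒ 3c, clock 3
[1] DMA t1→B (4c) ∥ CU A:t0 (5c) ⇒ 5c, clock 8
[2] DMA t2→A (4c) ∥ CU B:t1 (4c) ⇒ 4c, clock 12
[3] DMA t3→B (4c) ∥ CU A:t2 (2c) ⇒ 4c, clock 16
[4] DMA t4→A (6c) ∥ CU B:t3 (6c) ⇒ 6c, clock 22
[5] DMA t5→B (6c) ∥ CU A:t4 (3c) ⇒ 6c, clock 28
[6] DMA t6→A (8c) ∥ CU B:t5 (3c) ⇒ 8c, clock 36
[7] DMA idle ∥ CU A:t6 (9c) ⇒ 9c, clock 45

end_cycle[6] = 36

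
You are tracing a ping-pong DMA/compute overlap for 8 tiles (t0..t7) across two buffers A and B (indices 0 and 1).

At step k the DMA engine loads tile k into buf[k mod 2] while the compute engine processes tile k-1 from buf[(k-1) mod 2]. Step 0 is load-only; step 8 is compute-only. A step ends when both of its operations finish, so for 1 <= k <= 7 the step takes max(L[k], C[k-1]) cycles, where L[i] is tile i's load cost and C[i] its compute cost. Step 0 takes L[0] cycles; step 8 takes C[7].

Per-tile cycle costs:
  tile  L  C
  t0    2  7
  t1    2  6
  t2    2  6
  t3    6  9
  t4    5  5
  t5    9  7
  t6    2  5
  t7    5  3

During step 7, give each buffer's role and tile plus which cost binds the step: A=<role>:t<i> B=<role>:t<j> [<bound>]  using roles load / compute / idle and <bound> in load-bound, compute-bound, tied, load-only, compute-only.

step 7: A=compute:t6 B=load:t7 [tied]

k=0 load=t0/2c comp=- wait=2 total=2
k=1 load=t1/2c comp=t0/7c wait=7 total=9
k=2 load=t2/2c comp=t1/6c wait=6 total=15
k=3 load=t3/6c comp=t2/6c wait=6 total=21
k=4 load=t4/5c comp=t3/9c wait=9 total=30
k=5 load=t5/9c comp=t4/5c wait=9 total=39
k=6 load=t6/2c comp=t5/7c wait=7 total=46
k=7 load=t7/5c comp=t6/5c wait=5 total=51
k=8 load=- comp=t7/3c wait=3 total=54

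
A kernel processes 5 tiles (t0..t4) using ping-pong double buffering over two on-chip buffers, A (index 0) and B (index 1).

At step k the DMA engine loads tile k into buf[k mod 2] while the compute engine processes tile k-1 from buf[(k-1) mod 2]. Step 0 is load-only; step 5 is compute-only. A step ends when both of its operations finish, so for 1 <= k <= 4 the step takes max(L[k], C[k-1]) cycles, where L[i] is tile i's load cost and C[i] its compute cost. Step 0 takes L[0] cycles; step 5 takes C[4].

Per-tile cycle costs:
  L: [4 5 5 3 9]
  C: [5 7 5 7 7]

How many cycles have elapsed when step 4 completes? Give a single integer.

end_cycle[4] = 30

k=0 load=t0/4c comp=- wait=4 total=4
k=1 load=t1/5c comp=t0/5c wait=5 total=9
k=2 load=t2/5c comp=t1/7c wait=7 total=16
k=3 load=t3/3c comp=t2/5c wait=5 total=21
k=4 load=t4/9c comp=t3/7c wait=9 total=30
k=5 load=- comp=t4/7c wait=7 total=37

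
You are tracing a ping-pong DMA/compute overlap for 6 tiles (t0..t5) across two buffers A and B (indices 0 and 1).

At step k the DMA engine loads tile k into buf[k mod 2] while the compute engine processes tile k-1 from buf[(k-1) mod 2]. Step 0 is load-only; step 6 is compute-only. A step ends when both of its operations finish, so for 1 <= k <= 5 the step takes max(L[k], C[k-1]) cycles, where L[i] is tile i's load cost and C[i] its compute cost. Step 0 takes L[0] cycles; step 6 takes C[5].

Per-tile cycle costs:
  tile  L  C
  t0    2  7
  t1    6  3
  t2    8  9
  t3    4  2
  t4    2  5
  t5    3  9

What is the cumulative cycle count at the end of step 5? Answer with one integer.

end_cycle[5] = 33

step 0: L[0]=2 → dur=2, Σ=2 | A=load:t0 B=idle [load-only]
step 1: L[1]=6 C[0]=7 → dur=7, Σ=9 | A=compute:t0 B=load:t1 [compute-bound]
step 2: L[2]=8 C[1]=3 → dur=8, Σ=17 | A=load:t2 B=compute:t1 [load-bound]
step 3: L[3]=4 C[2]=9 → dur=9, Σ=26 | A=compute:t2 B=load:t3 [compute-bound]
step 4: L[4]=2 C[3]=2 → dur=2, Σ=28 | A=load:t4 B=compute:t3 [tied]
step 5: L[5]=3 C[4]=5 → dur=5, Σ=33 | A=compute:t4 B=load:t5 [compute-bound]
step 6: C[5]=9 → dur=9, Σ=42 | A=idle B=compute:t5 [compute-only]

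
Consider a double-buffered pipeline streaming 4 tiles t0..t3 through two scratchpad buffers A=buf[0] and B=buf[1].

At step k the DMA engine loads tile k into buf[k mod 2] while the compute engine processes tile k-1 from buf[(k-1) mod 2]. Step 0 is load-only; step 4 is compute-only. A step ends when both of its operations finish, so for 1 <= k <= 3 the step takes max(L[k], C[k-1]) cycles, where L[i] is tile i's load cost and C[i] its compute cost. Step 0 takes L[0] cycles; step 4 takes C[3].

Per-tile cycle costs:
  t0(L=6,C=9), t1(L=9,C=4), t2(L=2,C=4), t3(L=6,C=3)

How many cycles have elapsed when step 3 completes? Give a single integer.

end_cycle[3] = 25

step 0: L[0]=6 → dur=6, Σ=6 | A=load:t0 B=idle [load-only]
step 1: L[1]=9 C[0]=9 → dur=9, Σ=15 | A=compute:t0 B=load:t1 [tied]
step 2: L[2]=2 C[1]=4 → dur=4, Σ=19 | A=load:t2 B=compute:t1 [compute-bound]
step 3: L[3]=6 C[2]=4 → dur=6, Σ=25 | A=compute:t2 B=load:t3 [load-bound]
step 4: C[3]=3 → dur=3, Σ=28 | A=idle B=compute:t3 [compute-only]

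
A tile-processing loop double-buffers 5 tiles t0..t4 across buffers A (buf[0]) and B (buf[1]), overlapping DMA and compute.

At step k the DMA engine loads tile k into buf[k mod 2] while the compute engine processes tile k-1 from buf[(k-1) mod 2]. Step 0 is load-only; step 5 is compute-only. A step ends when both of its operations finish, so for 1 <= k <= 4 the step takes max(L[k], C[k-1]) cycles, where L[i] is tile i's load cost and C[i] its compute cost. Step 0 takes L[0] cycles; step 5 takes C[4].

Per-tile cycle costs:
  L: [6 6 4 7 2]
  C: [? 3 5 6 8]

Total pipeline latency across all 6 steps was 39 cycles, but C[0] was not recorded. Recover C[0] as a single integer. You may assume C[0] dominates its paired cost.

C[0] = 8

step 0 | dur = L[0]=6 = 6
step 1 | dur = max(L[1]=6, C[0]=?) = C[0]  (unknown; binding)
step 2 | dur = max(L[2]=4, C[1]=3) = 4
step 3 | dur = max(L[3]=7, C[2]=5) = 7
step 4 | dur = max(L[4]=2, C[3]=6) = 6
step 5 | dur = C[4]=8 = 8
sum of known step durations = 31
dur[1] = total - known = 39 - 31 = 8
C[0] is the binding max in step 1, so C[0] = dur[1] = 8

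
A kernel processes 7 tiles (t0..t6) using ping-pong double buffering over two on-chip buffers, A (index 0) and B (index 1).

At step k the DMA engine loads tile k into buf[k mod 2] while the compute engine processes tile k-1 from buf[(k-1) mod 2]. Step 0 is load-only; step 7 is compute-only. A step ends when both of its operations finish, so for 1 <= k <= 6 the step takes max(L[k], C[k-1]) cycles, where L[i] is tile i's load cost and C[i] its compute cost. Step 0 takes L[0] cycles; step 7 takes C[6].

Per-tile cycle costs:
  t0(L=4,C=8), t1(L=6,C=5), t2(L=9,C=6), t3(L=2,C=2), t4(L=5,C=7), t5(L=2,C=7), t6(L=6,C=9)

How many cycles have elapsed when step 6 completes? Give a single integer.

end_cycle[6] = 46

k=0 load=t0/4c comp=- wait=4 total=4
k=1 load=t1/6c comp=t0/8c wait=8 total=12
k=2 load=t2/9c comp=t1/5c wait=9 total=21
k=3 load=t3/2c comp=t2/6c wait=6 total=27
k=4 load=t4/5c comp=t3/2c wait=5 total=32
k=5 load=t5/2c comp=t4/7c wait=7 total=39
k=6 load=t6/6c comp=t5/7c wait=7 total=46
k=7 load=- comp=t6/9c wait=9 total=55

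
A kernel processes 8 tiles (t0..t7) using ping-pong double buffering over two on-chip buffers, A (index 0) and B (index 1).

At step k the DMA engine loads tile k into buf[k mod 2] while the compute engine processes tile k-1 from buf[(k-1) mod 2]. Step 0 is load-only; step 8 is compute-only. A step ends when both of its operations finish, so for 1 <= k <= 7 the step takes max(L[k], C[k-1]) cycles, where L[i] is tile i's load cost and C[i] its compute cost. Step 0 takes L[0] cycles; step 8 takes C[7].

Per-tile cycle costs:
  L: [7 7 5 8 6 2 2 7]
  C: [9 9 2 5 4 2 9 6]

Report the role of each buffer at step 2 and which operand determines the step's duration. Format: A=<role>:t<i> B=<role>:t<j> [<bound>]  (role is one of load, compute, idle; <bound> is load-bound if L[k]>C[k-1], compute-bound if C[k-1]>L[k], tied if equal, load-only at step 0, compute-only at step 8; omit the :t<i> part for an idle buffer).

step 0: L[0]=7 → dur=7, Σ=7 | A=load:t0 B=idle [load-only]
step 1: L[1]=7 C[0]=9 → dur=9, Σ=16 | A=compute:t0 B=load:t1 [compute-bound]
step 2: L[2]=5 C[1]=9 → dur=9, Σ=25 | A=load:t2 B=compute:t1 [compute-bound]
step 3: L[3]=8 C[2]=2 → dur=8, Σ=33 | A=compute:t2 B=load:t3 [load-bound]
step 4: L[4]=6 C[3]=5 → dur=6, Σ=39 | A=load:t4 B=compute:t3 [load-bound]
step 5: L[5]=2 C[4]=4 → dur=4, Σ=43 | A=compute:t4 B=load:t5 [compute-bound]
step 6: L[6]=2 C[5]=2 → dur=2, Σ=45 | A=load:t6 B=compute:t5 [tied]
step 7: L[7]=7 C[6]=9 → dur=9, Σ=54 | A=compute:t6 B=load:t7 [compute-bound]
step 8: C[7]=6 → dur=6, Σ=60 | A=idle B=compute:t7 [compute-only]

step 2: A=load:t2 B=compute:t1 [compute-bound]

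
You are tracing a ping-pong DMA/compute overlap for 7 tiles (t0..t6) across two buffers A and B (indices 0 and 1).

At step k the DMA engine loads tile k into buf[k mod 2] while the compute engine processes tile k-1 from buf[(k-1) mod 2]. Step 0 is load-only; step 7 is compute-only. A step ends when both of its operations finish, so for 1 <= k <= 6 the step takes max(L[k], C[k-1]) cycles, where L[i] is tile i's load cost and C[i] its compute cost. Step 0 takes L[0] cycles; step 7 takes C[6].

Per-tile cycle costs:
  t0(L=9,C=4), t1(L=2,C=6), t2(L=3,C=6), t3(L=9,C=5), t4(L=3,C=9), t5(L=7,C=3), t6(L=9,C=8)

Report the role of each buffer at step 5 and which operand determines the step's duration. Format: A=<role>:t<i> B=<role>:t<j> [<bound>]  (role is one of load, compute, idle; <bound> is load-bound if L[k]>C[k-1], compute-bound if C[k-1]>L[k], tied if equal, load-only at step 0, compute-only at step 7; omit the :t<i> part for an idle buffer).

step 5: A=compute:t4 B=load:t5 [compute-bound]

k=0 load=t0/9c comp=- wait=9 total=9
k=1 load=t1/2c comp=t0/4c wait=4 total=13
k=2 load=t2/3c comp=t1/6c wait=6 total=19
k=3 load=t3/9c comp=t2/6c wait=9 total=28
k=4 load=t4/3c comp=t3/5c wait=5 total=33
k=5 load=t5/7c comp=t4/9c wait=9 total=42
k=6 load=t6/9c comp=t5/3c wait=9 total=51
k=7 load=- comp=t6/8c wait=8 total=59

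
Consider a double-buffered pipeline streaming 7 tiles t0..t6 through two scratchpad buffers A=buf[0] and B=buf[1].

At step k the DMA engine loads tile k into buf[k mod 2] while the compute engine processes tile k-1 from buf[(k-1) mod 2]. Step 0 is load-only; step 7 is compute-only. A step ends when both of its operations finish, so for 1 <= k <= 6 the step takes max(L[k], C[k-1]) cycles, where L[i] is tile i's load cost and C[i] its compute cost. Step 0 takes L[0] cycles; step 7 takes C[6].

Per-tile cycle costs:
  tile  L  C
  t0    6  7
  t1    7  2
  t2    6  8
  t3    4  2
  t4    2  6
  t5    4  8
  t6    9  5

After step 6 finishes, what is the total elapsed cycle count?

end_cycle[6] = 44

step 0: L[0]=6 → dur=6, Σ=6 | A=load:t0 B=idle [load-only]
step 1: L[1]=7 C[0]=7 → dur=7, Σ=13 | A=compute:t0 B=load:t1 [tied]
step 2: L[2]=6 C[1]=2 → dur=6, Σ=19 | A=load:t2 B=compute:t1 [load-bound]
step 3: L[3]=4 C[2]=8 → dur=8, Σ=27 | A=compute:t2 B=load:t3 [compute-bound]
step 4: L[4]=2 C[3]=2 → dur=2, Σ=29 | A=load:t4 B=compute:t3 [tied]
step 5: L[5]=4 C[4]=6 → dur=6, Σ=35 | A=compute:t4 B=load:t5 [compute-bound]
step 6: L[6]=9 C[5]=8 → dur=9, Σ=44 | A=load:t6 B=compute:t5 [load-bound]
step 7: C[6]=5 → dur=5, Σ=49 | A=compute:t6 B=idle [compute-only]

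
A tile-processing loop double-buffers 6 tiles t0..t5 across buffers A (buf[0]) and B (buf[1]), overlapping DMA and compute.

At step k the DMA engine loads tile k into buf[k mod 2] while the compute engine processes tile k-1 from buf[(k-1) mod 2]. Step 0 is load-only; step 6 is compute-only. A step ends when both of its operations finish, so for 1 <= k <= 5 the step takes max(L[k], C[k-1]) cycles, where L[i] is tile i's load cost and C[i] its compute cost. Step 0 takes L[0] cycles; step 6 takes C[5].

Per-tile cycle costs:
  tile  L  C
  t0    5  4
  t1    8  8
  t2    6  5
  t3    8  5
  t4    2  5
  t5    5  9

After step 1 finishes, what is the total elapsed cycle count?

k=0 load=t0/5c comp=- wait=5 total=5
k=1 load=t1/8c comp=t0/4c wait=8 total=13
k=2 load=t2/6c comp=t1/8c wait=8 total=21
k=3 load=t3/8c comp=t2/5c wait=8 total=29
k=4 load=t4/2c comp=t3/5c wait=5 total=34
k=5 load=t5/5c comp=t4/5c wait=5 total=39
k=6 load=- comp=t5/9c wait=9 total=48

end_cycle[1] = 13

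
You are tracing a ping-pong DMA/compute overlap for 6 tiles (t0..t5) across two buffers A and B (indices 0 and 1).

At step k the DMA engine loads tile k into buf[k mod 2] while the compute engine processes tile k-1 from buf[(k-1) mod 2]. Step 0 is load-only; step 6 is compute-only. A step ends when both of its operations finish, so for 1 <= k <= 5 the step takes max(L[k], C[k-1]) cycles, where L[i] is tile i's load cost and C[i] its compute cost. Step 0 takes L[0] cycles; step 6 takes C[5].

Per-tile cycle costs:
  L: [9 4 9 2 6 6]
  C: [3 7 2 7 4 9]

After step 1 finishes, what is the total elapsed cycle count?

step 0: L[0]=9 → dur=9, Σ=9 | A=load:t0 B=idle [load-only]
step 1: L[1]=4 C[0]=3 → dur=4, Σ=13 | A=compute:t0 B=load:t1 [load-bound]
step 2: L[2]=9 C[1]=7 → dur=9, Σ=22 | A=load:t2 B=compute:t1 [load-bound]
step 3: L[3]=2 C[2]=2 → dur=2, Σ=24 | A=compute:t2 B=load:t3 [tied]
step 4: L[4]=6 C[3]=7 → dur=7, Σ=31 | A=load:t4 B=compute:t3 [compute-bound]
step 5: L[5]=6 C[4]=4 → dur=6, Σ=37 | A=compute:t4 B=load:t5 [load-bound]
step 6: C[5]=9 → dur=9, Σ=46 | A=idle B=compute:t5 [compute-only]

end_cycle[1] = 13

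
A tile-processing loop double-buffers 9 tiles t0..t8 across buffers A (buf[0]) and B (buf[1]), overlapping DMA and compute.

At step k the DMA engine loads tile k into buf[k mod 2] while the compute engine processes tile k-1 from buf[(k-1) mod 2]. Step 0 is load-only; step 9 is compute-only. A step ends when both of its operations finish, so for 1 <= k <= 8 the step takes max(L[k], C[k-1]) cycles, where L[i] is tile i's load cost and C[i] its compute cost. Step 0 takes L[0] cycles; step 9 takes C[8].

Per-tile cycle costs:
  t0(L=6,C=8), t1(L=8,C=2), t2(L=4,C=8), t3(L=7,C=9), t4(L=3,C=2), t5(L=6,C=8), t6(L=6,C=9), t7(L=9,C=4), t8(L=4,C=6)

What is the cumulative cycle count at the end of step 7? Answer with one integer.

end_cycle[7] = 58

[0] DMA t0→A (6c) ∥ CU idle ⇒ 6c, clock 6
[1] DMA t1→B (8c) ∥ CU A:t0 (8c) ⇒ 8c, clock 14
[2] DMA t2→A (4c) ∥ CU B:t1 (2c) ⇒ 4c, clock 18
[3] DMA t3→B (7c) ∥ CU A:t2 (8c) ⇒ 8c, clock 26
[4] DMA t4→A (3c) ∥ CU B:t3 (9c) ⇒ 9c, clock 35
[5] DMA t5→B (6c) ∥ CU A:t4 (2c) ⇒ 6c, clock 41
[6] DMA t6→A (6c) ∥ CU B:t5 (8c) ⇒ 8c, clock 49
[7] DMA t7→B (9c) ∥ CU A:t6 (9c) ⇒ 9c, clock 58
[8] DMA t8→A (4c) ∥ CU B:t7 (4c) ⇒ 4c, clock 62
[9] DMA idle ∥ CU A:t8 (6c) ⇒ 6c, clock 68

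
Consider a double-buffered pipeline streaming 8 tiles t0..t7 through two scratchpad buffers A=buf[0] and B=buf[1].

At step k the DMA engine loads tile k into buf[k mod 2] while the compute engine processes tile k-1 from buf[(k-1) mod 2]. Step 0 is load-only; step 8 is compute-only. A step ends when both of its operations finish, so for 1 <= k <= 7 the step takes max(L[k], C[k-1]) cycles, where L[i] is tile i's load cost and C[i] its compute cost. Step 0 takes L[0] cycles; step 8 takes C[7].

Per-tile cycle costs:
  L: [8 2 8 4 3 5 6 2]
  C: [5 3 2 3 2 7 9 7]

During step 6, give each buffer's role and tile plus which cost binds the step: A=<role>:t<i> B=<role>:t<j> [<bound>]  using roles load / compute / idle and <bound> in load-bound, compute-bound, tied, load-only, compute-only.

[0] DMA t0→A (8c) ∥ CU idle ⇒ 8c, clock 8
[1] DMA t1→B (2c) ∥ CU A:t0 (5c) ⇒ 5c, clock 13
[2] DMA t2→A (8c) ∥ CU B:t1 (3c) ⇒ 8c, clock 21
[3] DMA t3→B (4c) ∥ CU A:t2 (2c) ⇒ 4c, clock 25
[4] DMA t4→A (3c) ∥ CU B:t3 (3c) ⇒ 3c, clock 28
[5] DMA t5→B (5c) ∥ CU A:t4 (2c) ⇒ 5c, clock 33
[6] DMA t6→A (6c) ∥ CU B:t5 (7c) ⇒ 7c, clock 40
[7] DMA t7→B (2c) ∥ CU A:t6 (9c) ⇒ 9c, clock 49
[8] DMA idle ∥ CU B:t7 (7c) ⇒ 7c, clock 56

step 6: A=load:t6 B=compute:t5 [compute-bound]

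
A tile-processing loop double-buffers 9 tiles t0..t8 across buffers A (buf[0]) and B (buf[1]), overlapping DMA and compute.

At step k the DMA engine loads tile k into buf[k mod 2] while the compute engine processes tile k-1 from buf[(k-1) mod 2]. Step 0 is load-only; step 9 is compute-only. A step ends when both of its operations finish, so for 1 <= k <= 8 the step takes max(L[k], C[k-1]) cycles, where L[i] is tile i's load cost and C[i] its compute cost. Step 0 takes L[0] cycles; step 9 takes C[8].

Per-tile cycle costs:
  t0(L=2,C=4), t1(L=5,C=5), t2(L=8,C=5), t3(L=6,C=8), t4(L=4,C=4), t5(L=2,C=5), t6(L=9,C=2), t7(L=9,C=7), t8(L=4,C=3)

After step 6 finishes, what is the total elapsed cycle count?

[0] DMA t0→A (2c) ∥ CU idle ⇒ 2c, clock 2
[1] DMA t1→B (5c) ∥ CU A:t0 (4c) ⇒ 5c, clock 7
[2] DMA t2→A (8c) ∥ CU B:t1 (5c) ⇒ 8c, clock 15
[3] DMA t3→B (6c) ∥ CU A:t2 (5c) ⇒ 6c, clock 21
[4] DMA t4→A (4c) ∥ CU B:t3 (8c) ⇒ 8c, clock 29
[5] DMA t5→B (2c) ∥ CU A:t4 (4c) ⇒ 4c, clock 33
[6] DMA t6→A (9c) ∥ CU B:t5 (5c) ⇒ 9c, clock 42
[7] DMA t7→B (9c) ∥ CU A:t6 (2c) ⇒ 9c, clock 51
[8] DMA t8→A (4c) ∥ CU B:t7 (7c) ⇒ 7c, clock 58
[9] DMA idle ∥ CU A:t8 (3c) ⇒ 3c, clock 61

end_cycle[6] = 42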